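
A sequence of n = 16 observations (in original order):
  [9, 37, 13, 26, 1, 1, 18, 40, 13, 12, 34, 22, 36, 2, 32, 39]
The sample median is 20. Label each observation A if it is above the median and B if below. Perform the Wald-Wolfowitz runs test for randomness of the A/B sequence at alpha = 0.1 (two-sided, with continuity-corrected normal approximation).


Step 1: Compute median = 20; label A = above, B = below.
Labels in order: BABABBBABBAAABAA  (n_A = 8, n_B = 8)
Step 2: Count runs R = 10.
Step 3: Under H0 (random ordering), E[R] = 2*n_A*n_B/(n_A+n_B) + 1 = 2*8*8/16 + 1 = 9.0000.
        Var[R] = 2*n_A*n_B*(2*n_A*n_B - n_A - n_B) / ((n_A+n_B)^2 * (n_A+n_B-1)) = 14336/3840 = 3.7333.
        SD[R] = 1.9322.
Step 4: Continuity-corrected z = (R - 0.5 - E[R]) / SD[R] = (10 - 0.5 - 9.0000) / 1.9322 = 0.2588.
Step 5: Two-sided p-value via normal approximation = 2*(1 - Phi(|z|)) = 0.795809.
Step 6: alpha = 0.1. fail to reject H0.

R = 10, z = 0.2588, p = 0.795809, fail to reject H0.


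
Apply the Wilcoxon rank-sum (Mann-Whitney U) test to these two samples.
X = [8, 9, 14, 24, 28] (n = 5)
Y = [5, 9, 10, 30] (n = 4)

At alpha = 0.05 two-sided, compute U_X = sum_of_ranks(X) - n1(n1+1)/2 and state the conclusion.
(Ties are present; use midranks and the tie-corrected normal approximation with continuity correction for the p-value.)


Step 1: Combine and sort all 9 observations; assign midranks.
sorted (value, group): (5,Y), (8,X), (9,X), (9,Y), (10,Y), (14,X), (24,X), (28,X), (30,Y)
ranks: 5->1, 8->2, 9->3.5, 9->3.5, 10->5, 14->6, 24->7, 28->8, 30->9
Step 2: Rank sum for X: R1 = 2 + 3.5 + 6 + 7 + 8 = 26.5.
Step 3: U_X = R1 - n1(n1+1)/2 = 26.5 - 5*6/2 = 26.5 - 15 = 11.5.
       U_Y = n1*n2 - U_X = 20 - 11.5 = 8.5.
Step 4: Ties are present, so use the tie-corrected normal approximation (with continuity correction) for the p-value.
Step 5: p-value = 0.805701; compare to alpha = 0.05. fail to reject H0.

U_X = 11.5, p = 0.805701, fail to reject H0 at alpha = 0.05.


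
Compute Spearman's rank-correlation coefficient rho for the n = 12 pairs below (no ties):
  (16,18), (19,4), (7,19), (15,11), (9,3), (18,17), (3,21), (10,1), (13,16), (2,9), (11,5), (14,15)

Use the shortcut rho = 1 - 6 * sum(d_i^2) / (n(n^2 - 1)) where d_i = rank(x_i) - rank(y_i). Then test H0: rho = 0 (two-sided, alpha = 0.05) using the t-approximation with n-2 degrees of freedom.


Step 1: Rank x and y separately (midranks; no ties here).
rank(x): 16->10, 19->12, 7->3, 15->9, 9->4, 18->11, 3->2, 10->5, 13->7, 2->1, 11->6, 14->8
rank(y): 18->10, 4->3, 19->11, 11->6, 3->2, 17->9, 21->12, 1->1, 16->8, 9->5, 5->4, 15->7
Step 2: d_i = R_x(i) - R_y(i); compute d_i^2.
  (10-10)^2=0, (12-3)^2=81, (3-11)^2=64, (9-6)^2=9, (4-2)^2=4, (11-9)^2=4, (2-12)^2=100, (5-1)^2=16, (7-8)^2=1, (1-5)^2=16, (6-4)^2=4, (8-7)^2=1
sum(d^2) = 300.
Step 3: rho = 1 - 6*300 / (12*(12^2 - 1)) = 1 - 1800/1716 = -0.048951.
Step 4: Under H0, t = rho * sqrt((n-2)/(1-rho^2)) = -0.1550 ~ t(10).
Step 5: Two-sided p-value from the t-distribution with 10 df = 0.879919.
Step 6: alpha = 0.05. fail to reject H0.

rho = -0.0490, p = 0.879919, fail to reject H0 at alpha = 0.05.


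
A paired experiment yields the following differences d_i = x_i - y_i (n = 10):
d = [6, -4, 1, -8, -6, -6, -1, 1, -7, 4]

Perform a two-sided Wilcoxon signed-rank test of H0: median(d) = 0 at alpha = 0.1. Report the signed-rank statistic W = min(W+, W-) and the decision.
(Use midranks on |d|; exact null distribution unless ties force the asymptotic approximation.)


Step 1: Drop any zero differences (none here) and take |d_i|.
|d| = [6, 4, 1, 8, 6, 6, 1, 1, 7, 4]
Step 2: Midrank |d_i| (ties get averaged ranks).
ranks: |6|->7, |4|->4.5, |1|->2, |8|->10, |6|->7, |6|->7, |1|->2, |1|->2, |7|->9, |4|->4.5
Step 3: Attach original signs; sum ranks with positive sign and with negative sign.
W+ = 7 + 2 + 2 + 4.5 = 15.5
W- = 4.5 + 10 + 7 + 7 + 2 + 9 = 39.5
(Check: W+ + W- = 55 should equal n(n+1)/2 = 55.)
Step 4: Test statistic W = min(W+, W-) = 15.5.
Step 5: Ties in |d|, so use the tie-corrected normal approximation.
        E[W] = n(n+1)/4 = 10*11/4 = 27.5.
        Tie groups: |d|=1 (t=3), |d|=4 (t=2), |d|=6 (t=3); sum(t^3 - t) = 54.
        Var[W] = n(n+1)(2n+1)/24 - sum(t^3-t)/48 = 2310/24 - 54/48 = 95.125.
        z = (W - E[W]) / sqrt(Var[W]) = (15.5 - 27.5) / 9.7532 = -1.2304.
        Two-sided p = 2*Phi(z) = 0.218561.
Step 6: alpha = 0.1. fail to reject H0.

W+ = 15.5, W- = 39.5, W = min = 15.5, p = 0.218561, fail to reject H0.


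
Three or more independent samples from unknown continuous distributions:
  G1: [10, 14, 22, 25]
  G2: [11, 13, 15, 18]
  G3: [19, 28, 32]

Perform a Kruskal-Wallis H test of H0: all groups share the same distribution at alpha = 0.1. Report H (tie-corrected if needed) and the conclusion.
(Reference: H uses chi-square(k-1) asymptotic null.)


Step 1: Combine all N = 11 observations and assign midranks.
sorted (value, group, rank): (10,G1,1), (11,G2,2), (13,G2,3), (14,G1,4), (15,G2,5), (18,G2,6), (19,G3,7), (22,G1,8), (25,G1,9), (28,G3,10), (32,G3,11)
Step 2: Sum ranks within each group.
R_1 = 22 (n_1 = 4)
R_2 = 16 (n_2 = 4)
R_3 = 28 (n_3 = 3)
Step 3: H = 12/(N(N+1)) * sum(R_i^2/n_i) - 3(N+1)
     = 12/(11*12) * (22^2/4 + 16^2/4 + 28^2/3) - 3*12
     = 0.090909 * 446.333 - 36
     = 4.575758.
Step 4: No ties, so H is used without correction.
Step 5: Under H0, H ~ chi^2(2); p-value = 0.101481.
Step 6: alpha = 0.1. fail to reject H0.

H = 4.5758, df = 2, p = 0.101481, fail to reject H0.


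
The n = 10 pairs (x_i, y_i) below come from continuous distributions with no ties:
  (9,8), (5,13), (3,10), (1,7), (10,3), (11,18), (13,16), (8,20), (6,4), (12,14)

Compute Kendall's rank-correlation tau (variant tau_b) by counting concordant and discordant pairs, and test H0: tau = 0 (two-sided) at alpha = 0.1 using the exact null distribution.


Step 1: Enumerate the 45 unordered pairs (i,j) with i<j and classify each by sign(x_j-x_i) * sign(y_j-y_i).
  (1,2):dx=-4,dy=+5->D; (1,3):dx=-6,dy=+2->D; (1,4):dx=-8,dy=-1->C; (1,5):dx=+1,dy=-5->D
  (1,6):dx=+2,dy=+10->C; (1,7):dx=+4,dy=+8->C; (1,8):dx=-1,dy=+12->D; (1,9):dx=-3,dy=-4->C
  (1,10):dx=+3,dy=+6->C; (2,3):dx=-2,dy=-3->C; (2,4):dx=-4,dy=-6->C; (2,5):dx=+5,dy=-10->D
  (2,6):dx=+6,dy=+5->C; (2,7):dx=+8,dy=+3->C; (2,8):dx=+3,dy=+7->C; (2,9):dx=+1,dy=-9->D
  (2,10):dx=+7,dy=+1->C; (3,4):dx=-2,dy=-3->C; (3,5):dx=+7,dy=-7->D; (3,6):dx=+8,dy=+8->C
  (3,7):dx=+10,dy=+6->C; (3,8):dx=+5,dy=+10->C; (3,9):dx=+3,dy=-6->D; (3,10):dx=+9,dy=+4->C
  (4,5):dx=+9,dy=-4->D; (4,6):dx=+10,dy=+11->C; (4,7):dx=+12,dy=+9->C; (4,8):dx=+7,dy=+13->C
  (4,9):dx=+5,dy=-3->D; (4,10):dx=+11,dy=+7->C; (5,6):dx=+1,dy=+15->C; (5,7):dx=+3,dy=+13->C
  (5,8):dx=-2,dy=+17->D; (5,9):dx=-4,dy=+1->D; (5,10):dx=+2,dy=+11->C; (6,7):dx=+2,dy=-2->D
  (6,8):dx=-3,dy=+2->D; (6,9):dx=-5,dy=-14->C; (6,10):dx=+1,dy=-4->D; (7,8):dx=-5,dy=+4->D
  (7,9):dx=-7,dy=-12->C; (7,10):dx=-1,dy=-2->C; (8,9):dx=-2,dy=-16->C; (8,10):dx=+4,dy=-6->D
  (9,10):dx=+6,dy=+10->C
Step 2: C = 28, D = 17, total pairs = 45.
Step 3: tau = (C - D)/(n(n-1)/2) = (28 - 17)/45 = 0.244444.
Step 4: Exact two-sided p-value (enumerate n! = 3628800 permutations of y under H0): p = 0.380720.
Step 5: alpha = 0.1. fail to reject H0.

tau_b = 0.2444 (C=28, D=17), p = 0.380720, fail to reject H0.


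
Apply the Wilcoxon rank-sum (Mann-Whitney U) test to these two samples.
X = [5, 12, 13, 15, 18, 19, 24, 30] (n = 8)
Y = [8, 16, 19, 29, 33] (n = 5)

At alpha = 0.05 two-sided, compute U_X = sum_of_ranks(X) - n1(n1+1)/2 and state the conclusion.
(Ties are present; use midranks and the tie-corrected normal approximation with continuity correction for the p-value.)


Step 1: Combine and sort all 13 observations; assign midranks.
sorted (value, group): (5,X), (8,Y), (12,X), (13,X), (15,X), (16,Y), (18,X), (19,X), (19,Y), (24,X), (29,Y), (30,X), (33,Y)
ranks: 5->1, 8->2, 12->3, 13->4, 15->5, 16->6, 18->7, 19->8.5, 19->8.5, 24->10, 29->11, 30->12, 33->13
Step 2: Rank sum for X: R1 = 1 + 3 + 4 + 5 + 7 + 8.5 + 10 + 12 = 50.5.
Step 3: U_X = R1 - n1(n1+1)/2 = 50.5 - 8*9/2 = 50.5 - 36 = 14.5.
       U_Y = n1*n2 - U_X = 40 - 14.5 = 25.5.
Step 4: Ties are present, so use the tie-corrected normal approximation (with continuity correction) for the p-value.
Step 5: p-value = 0.463600; compare to alpha = 0.05. fail to reject H0.

U_X = 14.5, p = 0.463600, fail to reject H0 at alpha = 0.05.


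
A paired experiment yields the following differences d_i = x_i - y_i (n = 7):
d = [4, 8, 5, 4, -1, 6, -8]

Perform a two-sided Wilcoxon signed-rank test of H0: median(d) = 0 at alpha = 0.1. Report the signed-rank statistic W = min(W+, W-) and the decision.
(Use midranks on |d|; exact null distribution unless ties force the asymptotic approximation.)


Step 1: Drop any zero differences (none here) and take |d_i|.
|d| = [4, 8, 5, 4, 1, 6, 8]
Step 2: Midrank |d_i| (ties get averaged ranks).
ranks: |4|->2.5, |8|->6.5, |5|->4, |4|->2.5, |1|->1, |6|->5, |8|->6.5
Step 3: Attach original signs; sum ranks with positive sign and with negative sign.
W+ = 2.5 + 6.5 + 4 + 2.5 + 5 = 20.5
W- = 1 + 6.5 = 7.5
(Check: W+ + W- = 28 should equal n(n+1)/2 = 28.)
Step 4: Test statistic W = min(W+, W-) = 7.5.
Step 5: Ties in |d|, so use the tie-corrected normal approximation.
        E[W] = n(n+1)/4 = 7*8/4 = 14.
        Tie groups: |d|=4 (t=2), |d|=8 (t=2); sum(t^3 - t) = 12.
        Var[W] = n(n+1)(2n+1)/24 - sum(t^3-t)/48 = 840/24 - 12/48 = 34.75.
        z = (W - E[W]) / sqrt(Var[W]) = (7.5 - 14) / 5.8949 = -1.1026.
        Two-sided p = 2*Phi(z) = 0.270181.
Step 6: alpha = 0.1. fail to reject H0.

W+ = 20.5, W- = 7.5, W = min = 7.5, p = 0.270181, fail to reject H0.


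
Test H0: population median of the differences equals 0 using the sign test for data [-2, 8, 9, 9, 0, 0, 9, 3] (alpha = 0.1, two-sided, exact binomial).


Step 1: Discard zero differences. Original n = 8; n_eff = number of nonzero differences = 6.
Nonzero differences (with sign): -2, +8, +9, +9, +9, +3
Step 2: Count signs: positive = 5, negative = 1.
Step 3: Under H0: P(positive) = 0.5, so the number of positives S ~ Bin(6, 0.5).
Step 4: Two-sided exact p-value = sum of Bin(6,0.5) probabilities at or below the observed probability = 0.218750.
Step 5: alpha = 0.1. fail to reject H0.

n_eff = 6, pos = 5, neg = 1, p = 0.218750, fail to reject H0.


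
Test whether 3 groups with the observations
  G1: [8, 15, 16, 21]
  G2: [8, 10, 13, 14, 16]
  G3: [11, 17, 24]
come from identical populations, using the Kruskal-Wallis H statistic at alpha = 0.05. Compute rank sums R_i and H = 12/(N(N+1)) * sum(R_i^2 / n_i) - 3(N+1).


Step 1: Combine all N = 12 observations and assign midranks.
sorted (value, group, rank): (8,G1,1.5), (8,G2,1.5), (10,G2,3), (11,G3,4), (13,G2,5), (14,G2,6), (15,G1,7), (16,G1,8.5), (16,G2,8.5), (17,G3,10), (21,G1,11), (24,G3,12)
Step 2: Sum ranks within each group.
R_1 = 28 (n_1 = 4)
R_2 = 24 (n_2 = 5)
R_3 = 26 (n_3 = 3)
Step 3: H = 12/(N(N+1)) * sum(R_i^2/n_i) - 3(N+1)
     = 12/(12*13) * (28^2/4 + 24^2/5 + 26^2/3) - 3*13
     = 0.076923 * 536.533 - 39
     = 2.271795.
Step 4: Ties present; correction factor C = 1 - 12/(12^3 - 12) = 0.993007. Corrected H = 2.271795 / 0.993007 = 2.287793.
Step 5: Under H0, H ~ chi^2(2); p-value = 0.318575.
Step 6: alpha = 0.05. fail to reject H0.

H = 2.2878, df = 2, p = 0.318575, fail to reject H0.


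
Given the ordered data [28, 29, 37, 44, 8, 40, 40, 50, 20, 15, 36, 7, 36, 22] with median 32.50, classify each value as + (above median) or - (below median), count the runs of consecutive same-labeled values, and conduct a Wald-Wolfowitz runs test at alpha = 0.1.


Step 1: Compute median = 32.50; label A = above, B = below.
Labels in order: BBAABAAABBABAB  (n_A = 7, n_B = 7)
Step 2: Count runs R = 9.
Step 3: Under H0 (random ordering), E[R] = 2*n_A*n_B/(n_A+n_B) + 1 = 2*7*7/14 + 1 = 8.0000.
        Var[R] = 2*n_A*n_B*(2*n_A*n_B - n_A - n_B) / ((n_A+n_B)^2 * (n_A+n_B-1)) = 8232/2548 = 3.2308.
        SD[R] = 1.7974.
Step 4: Continuity-corrected z = (R - 0.5 - E[R]) / SD[R] = (9 - 0.5 - 8.0000) / 1.7974 = 0.2782.
Step 5: Two-sided p-value via normal approximation = 2*(1 - Phi(|z|)) = 0.780879.
Step 6: alpha = 0.1. fail to reject H0.

R = 9, z = 0.2782, p = 0.780879, fail to reject H0.


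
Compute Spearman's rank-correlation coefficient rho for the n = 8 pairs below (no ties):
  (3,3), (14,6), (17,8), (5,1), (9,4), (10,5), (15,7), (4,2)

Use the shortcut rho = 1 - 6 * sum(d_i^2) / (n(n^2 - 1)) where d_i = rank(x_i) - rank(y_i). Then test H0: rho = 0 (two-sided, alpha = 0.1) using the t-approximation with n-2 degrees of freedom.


Step 1: Rank x and y separately (midranks; no ties here).
rank(x): 3->1, 14->6, 17->8, 5->3, 9->4, 10->5, 15->7, 4->2
rank(y): 3->3, 6->6, 8->8, 1->1, 4->4, 5->5, 7->7, 2->2
Step 2: d_i = R_x(i) - R_y(i); compute d_i^2.
  (1-3)^2=4, (6-6)^2=0, (8-8)^2=0, (3-1)^2=4, (4-4)^2=0, (5-5)^2=0, (7-7)^2=0, (2-2)^2=0
sum(d^2) = 8.
Step 3: rho = 1 - 6*8 / (8*(8^2 - 1)) = 1 - 48/504 = 0.904762.
Step 4: Under H0, t = rho * sqrt((n-2)/(1-rho^2)) = 5.2034 ~ t(6).
Step 5: Two-sided p-value from the t-distribution with 6 df = 0.002008.
Step 6: alpha = 0.1. reject H0.

rho = 0.9048, p = 0.002008, reject H0 at alpha = 0.1.


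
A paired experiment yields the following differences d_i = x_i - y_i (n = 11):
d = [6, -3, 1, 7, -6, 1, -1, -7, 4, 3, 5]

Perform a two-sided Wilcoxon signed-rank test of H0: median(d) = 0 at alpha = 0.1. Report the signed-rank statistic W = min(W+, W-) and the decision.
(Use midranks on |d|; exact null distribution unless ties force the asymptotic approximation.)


Step 1: Drop any zero differences (none here) and take |d_i|.
|d| = [6, 3, 1, 7, 6, 1, 1, 7, 4, 3, 5]
Step 2: Midrank |d_i| (ties get averaged ranks).
ranks: |6|->8.5, |3|->4.5, |1|->2, |7|->10.5, |6|->8.5, |1|->2, |1|->2, |7|->10.5, |4|->6, |3|->4.5, |5|->7
Step 3: Attach original signs; sum ranks with positive sign and with negative sign.
W+ = 8.5 + 2 + 10.5 + 2 + 6 + 4.5 + 7 = 40.5
W- = 4.5 + 8.5 + 2 + 10.5 = 25.5
(Check: W+ + W- = 66 should equal n(n+1)/2 = 66.)
Step 4: Test statistic W = min(W+, W-) = 25.5.
Step 5: Ties in |d|, so use the tie-corrected normal approximation.
        E[W] = n(n+1)/4 = 11*12/4 = 33.
        Tie groups: |d|=1 (t=3), |d|=3 (t=2), |d|=6 (t=2), |d|=7 (t=2); sum(t^3 - t) = 42.
        Var[W] = n(n+1)(2n+1)/24 - sum(t^3-t)/48 = 3036/24 - 42/48 = 125.625.
        z = (W - E[W]) / sqrt(Var[W]) = (25.5 - 33) / 11.2083 = -0.6691.
        Two-sided p = 2*Phi(z) = 0.503400.
Step 6: alpha = 0.1. fail to reject H0.

W+ = 40.5, W- = 25.5, W = min = 25.5, p = 0.503400, fail to reject H0.


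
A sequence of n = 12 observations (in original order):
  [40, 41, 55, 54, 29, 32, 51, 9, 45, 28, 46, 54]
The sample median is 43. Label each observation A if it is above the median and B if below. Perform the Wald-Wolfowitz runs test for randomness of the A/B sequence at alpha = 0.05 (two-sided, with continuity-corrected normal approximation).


Step 1: Compute median = 43; label A = above, B = below.
Labels in order: BBAABBABABAA  (n_A = 6, n_B = 6)
Step 2: Count runs R = 8.
Step 3: Under H0 (random ordering), E[R] = 2*n_A*n_B/(n_A+n_B) + 1 = 2*6*6/12 + 1 = 7.0000.
        Var[R] = 2*n_A*n_B*(2*n_A*n_B - n_A - n_B) / ((n_A+n_B)^2 * (n_A+n_B-1)) = 4320/1584 = 2.7273.
        SD[R] = 1.6514.
Step 4: Continuity-corrected z = (R - 0.5 - E[R]) / SD[R] = (8 - 0.5 - 7.0000) / 1.6514 = 0.3028.
Step 5: Two-sided p-value via normal approximation = 2*(1 - Phi(|z|)) = 0.762069.
Step 6: alpha = 0.05. fail to reject H0.

R = 8, z = 0.3028, p = 0.762069, fail to reject H0.


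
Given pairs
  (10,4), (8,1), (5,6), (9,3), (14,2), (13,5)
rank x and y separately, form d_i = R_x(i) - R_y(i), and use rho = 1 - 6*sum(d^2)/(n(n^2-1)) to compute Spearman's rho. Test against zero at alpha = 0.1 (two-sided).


Step 1: Rank x and y separately (midranks; no ties here).
rank(x): 10->4, 8->2, 5->1, 9->3, 14->6, 13->5
rank(y): 4->4, 1->1, 6->6, 3->3, 2->2, 5->5
Step 2: d_i = R_x(i) - R_y(i); compute d_i^2.
  (4-4)^2=0, (2-1)^2=1, (1-6)^2=25, (3-3)^2=0, (6-2)^2=16, (5-5)^2=0
sum(d^2) = 42.
Step 3: rho = 1 - 6*42 / (6*(6^2 - 1)) = 1 - 252/210 = -0.200000.
Step 4: Under H0, t = rho * sqrt((n-2)/(1-rho^2)) = -0.4082 ~ t(4).
Step 5: Two-sided p-value from the t-distribution with 4 df = 0.704000.
Step 6: alpha = 0.1. fail to reject H0.

rho = -0.2000, p = 0.704000, fail to reject H0 at alpha = 0.1.


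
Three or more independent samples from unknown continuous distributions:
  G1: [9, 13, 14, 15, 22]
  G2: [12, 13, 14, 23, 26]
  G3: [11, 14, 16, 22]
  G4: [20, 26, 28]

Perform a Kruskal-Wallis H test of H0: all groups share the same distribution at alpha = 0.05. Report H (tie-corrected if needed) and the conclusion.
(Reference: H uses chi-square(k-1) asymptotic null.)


Step 1: Combine all N = 17 observations and assign midranks.
sorted (value, group, rank): (9,G1,1), (11,G3,2), (12,G2,3), (13,G1,4.5), (13,G2,4.5), (14,G1,7), (14,G2,7), (14,G3,7), (15,G1,9), (16,G3,10), (20,G4,11), (22,G1,12.5), (22,G3,12.5), (23,G2,14), (26,G2,15.5), (26,G4,15.5), (28,G4,17)
Step 2: Sum ranks within each group.
R_1 = 34 (n_1 = 5)
R_2 = 44 (n_2 = 5)
R_3 = 31.5 (n_3 = 4)
R_4 = 43.5 (n_4 = 3)
Step 3: H = 12/(N(N+1)) * sum(R_i^2/n_i) - 3(N+1)
     = 12/(17*18) * (34^2/5 + 44^2/5 + 31.5^2/4 + 43.5^2/3) - 3*18
     = 0.039216 * 1497.21 - 54
     = 4.714216.
Step 4: Ties present; correction factor C = 1 - 42/(17^3 - 17) = 0.991422. Corrected H = 4.714216 / 0.991422 = 4.755006.
Step 5: Under H0, H ~ chi^2(3); p-value = 0.190641.
Step 6: alpha = 0.05. fail to reject H0.

H = 4.7550, df = 3, p = 0.190641, fail to reject H0.


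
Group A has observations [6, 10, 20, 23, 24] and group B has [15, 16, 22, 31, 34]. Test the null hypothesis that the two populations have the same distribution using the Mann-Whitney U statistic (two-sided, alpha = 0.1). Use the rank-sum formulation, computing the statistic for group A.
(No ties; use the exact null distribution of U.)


Step 1: Combine and sort all 10 observations; assign midranks.
sorted (value, group): (6,X), (10,X), (15,Y), (16,Y), (20,X), (22,Y), (23,X), (24,X), (31,Y), (34,Y)
ranks: 6->1, 10->2, 15->3, 16->4, 20->5, 22->6, 23->7, 24->8, 31->9, 34->10
Step 2: Rank sum for X: R1 = 1 + 2 + 5 + 7 + 8 = 23.
Step 3: U_X = R1 - n1(n1+1)/2 = 23 - 5*6/2 = 23 - 15 = 8.
       U_Y = n1*n2 - U_X = 25 - 8 = 17.
Step 4: No ties, so the exact null distribution of U (based on enumerating the C(10,5) = 252 equally likely rank assignments) gives the two-sided p-value.
Step 5: p-value = 0.420635; compare to alpha = 0.1. fail to reject H0.

U_X = 8, p = 0.420635, fail to reject H0 at alpha = 0.1.


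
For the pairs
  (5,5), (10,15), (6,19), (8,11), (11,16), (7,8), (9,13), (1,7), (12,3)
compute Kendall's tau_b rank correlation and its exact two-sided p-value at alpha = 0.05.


Step 1: Enumerate the 36 unordered pairs (i,j) with i<j and classify each by sign(x_j-x_i) * sign(y_j-y_i).
  (1,2):dx=+5,dy=+10->C; (1,3):dx=+1,dy=+14->C; (1,4):dx=+3,dy=+6->C; (1,5):dx=+6,dy=+11->C
  (1,6):dx=+2,dy=+3->C; (1,7):dx=+4,dy=+8->C; (1,8):dx=-4,dy=+2->D; (1,9):dx=+7,dy=-2->D
  (2,3):dx=-4,dy=+4->D; (2,4):dx=-2,dy=-4->C; (2,5):dx=+1,dy=+1->C; (2,6):dx=-3,dy=-7->C
  (2,7):dx=-1,dy=-2->C; (2,8):dx=-9,dy=-8->C; (2,9):dx=+2,dy=-12->D; (3,4):dx=+2,dy=-8->D
  (3,5):dx=+5,dy=-3->D; (3,6):dx=+1,dy=-11->D; (3,7):dx=+3,dy=-6->D; (3,8):dx=-5,dy=-12->C
  (3,9):dx=+6,dy=-16->D; (4,5):dx=+3,dy=+5->C; (4,6):dx=-1,dy=-3->C; (4,7):dx=+1,dy=+2->C
  (4,8):dx=-7,dy=-4->C; (4,9):dx=+4,dy=-8->D; (5,6):dx=-4,dy=-8->C; (5,7):dx=-2,dy=-3->C
  (5,8):dx=-10,dy=-9->C; (5,9):dx=+1,dy=-13->D; (6,7):dx=+2,dy=+5->C; (6,8):dx=-6,dy=-1->C
  (6,9):dx=+5,dy=-5->D; (7,8):dx=-8,dy=-6->C; (7,9):dx=+3,dy=-10->D; (8,9):dx=+11,dy=-4->D
Step 2: C = 22, D = 14, total pairs = 36.
Step 3: tau = (C - D)/(n(n-1)/2) = (22 - 14)/36 = 0.222222.
Step 4: Exact two-sided p-value (enumerate n! = 362880 permutations of y under H0): p = 0.476709.
Step 5: alpha = 0.05. fail to reject H0.

tau_b = 0.2222 (C=22, D=14), p = 0.476709, fail to reject H0.


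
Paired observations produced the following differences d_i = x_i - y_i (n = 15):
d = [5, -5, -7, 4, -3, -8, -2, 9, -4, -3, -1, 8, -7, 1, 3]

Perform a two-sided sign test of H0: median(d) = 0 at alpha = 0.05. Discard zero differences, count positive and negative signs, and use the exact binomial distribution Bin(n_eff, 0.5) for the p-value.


Step 1: Discard zero differences. Original n = 15; n_eff = number of nonzero differences = 15.
Nonzero differences (with sign): +5, -5, -7, +4, -3, -8, -2, +9, -4, -3, -1, +8, -7, +1, +3
Step 2: Count signs: positive = 6, negative = 9.
Step 3: Under H0: P(positive) = 0.5, so the number of positives S ~ Bin(15, 0.5).
Step 4: Two-sided exact p-value = sum of Bin(15,0.5) probabilities at or below the observed probability = 0.607239.
Step 5: alpha = 0.05. fail to reject H0.

n_eff = 15, pos = 6, neg = 9, p = 0.607239, fail to reject H0.


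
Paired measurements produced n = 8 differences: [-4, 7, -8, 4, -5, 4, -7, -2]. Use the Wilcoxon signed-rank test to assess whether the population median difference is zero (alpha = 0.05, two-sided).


Step 1: Drop any zero differences (none here) and take |d_i|.
|d| = [4, 7, 8, 4, 5, 4, 7, 2]
Step 2: Midrank |d_i| (ties get averaged ranks).
ranks: |4|->3, |7|->6.5, |8|->8, |4|->3, |5|->5, |4|->3, |7|->6.5, |2|->1
Step 3: Attach original signs; sum ranks with positive sign and with negative sign.
W+ = 6.5 + 3 + 3 = 12.5
W- = 3 + 8 + 5 + 6.5 + 1 = 23.5
(Check: W+ + W- = 36 should equal n(n+1)/2 = 36.)
Step 4: Test statistic W = min(W+, W-) = 12.5.
Step 5: Ties in |d|, so use the tie-corrected normal approximation.
        E[W] = n(n+1)/4 = 8*9/4 = 18.
        Tie groups: |d|=4 (t=3), |d|=7 (t=2); sum(t^3 - t) = 30.
        Var[W] = n(n+1)(2n+1)/24 - sum(t^3-t)/48 = 1224/24 - 30/48 = 50.375.
        z = (W - E[W]) / sqrt(Var[W]) = (12.5 - 18) / 7.0975 = -0.7749.
        Two-sided p = 2*Phi(z) = 0.438389.
Step 6: alpha = 0.05. fail to reject H0.

W+ = 12.5, W- = 23.5, W = min = 12.5, p = 0.438389, fail to reject H0.


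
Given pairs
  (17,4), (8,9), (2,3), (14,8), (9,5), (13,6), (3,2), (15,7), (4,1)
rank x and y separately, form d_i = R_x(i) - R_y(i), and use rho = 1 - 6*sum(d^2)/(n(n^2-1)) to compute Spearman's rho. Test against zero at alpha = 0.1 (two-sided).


Step 1: Rank x and y separately (midranks; no ties here).
rank(x): 17->9, 8->4, 2->1, 14->7, 9->5, 13->6, 3->2, 15->8, 4->3
rank(y): 4->4, 9->9, 3->3, 8->8, 5->5, 6->6, 2->2, 7->7, 1->1
Step 2: d_i = R_x(i) - R_y(i); compute d_i^2.
  (9-4)^2=25, (4-9)^2=25, (1-3)^2=4, (7-8)^2=1, (5-5)^2=0, (6-6)^2=0, (2-2)^2=0, (8-7)^2=1, (3-1)^2=4
sum(d^2) = 60.
Step 3: rho = 1 - 6*60 / (9*(9^2 - 1)) = 1 - 360/720 = 0.500000.
Step 4: Under H0, t = rho * sqrt((n-2)/(1-rho^2)) = 1.5275 ~ t(7).
Step 5: Two-sided p-value from the t-distribution with 7 df = 0.170471.
Step 6: alpha = 0.1. fail to reject H0.

rho = 0.5000, p = 0.170471, fail to reject H0 at alpha = 0.1.


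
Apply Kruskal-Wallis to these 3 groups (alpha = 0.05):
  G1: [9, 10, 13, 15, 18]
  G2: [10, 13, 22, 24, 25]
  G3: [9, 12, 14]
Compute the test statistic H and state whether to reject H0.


Step 1: Combine all N = 13 observations and assign midranks.
sorted (value, group, rank): (9,G1,1.5), (9,G3,1.5), (10,G1,3.5), (10,G2,3.5), (12,G3,5), (13,G1,6.5), (13,G2,6.5), (14,G3,8), (15,G1,9), (18,G1,10), (22,G2,11), (24,G2,12), (25,G2,13)
Step 2: Sum ranks within each group.
R_1 = 30.5 (n_1 = 5)
R_2 = 46 (n_2 = 5)
R_3 = 14.5 (n_3 = 3)
Step 3: H = 12/(N(N+1)) * sum(R_i^2/n_i) - 3(N+1)
     = 12/(13*14) * (30.5^2/5 + 46^2/5 + 14.5^2/3) - 3*14
     = 0.065934 * 679.333 - 42
     = 2.791209.
Step 4: Ties present; correction factor C = 1 - 18/(13^3 - 13) = 0.991758. Corrected H = 2.791209 / 0.991758 = 2.814404.
Step 5: Under H0, H ~ chi^2(2); p-value = 0.244827.
Step 6: alpha = 0.05. fail to reject H0.

H = 2.8144, df = 2, p = 0.244827, fail to reject H0.


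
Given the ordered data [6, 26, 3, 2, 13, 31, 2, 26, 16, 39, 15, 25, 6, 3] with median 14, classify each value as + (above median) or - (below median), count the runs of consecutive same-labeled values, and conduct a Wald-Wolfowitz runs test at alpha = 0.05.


Step 1: Compute median = 14; label A = above, B = below.
Labels in order: BABBBABAAAAABB  (n_A = 7, n_B = 7)
Step 2: Count runs R = 7.
Step 3: Under H0 (random ordering), E[R] = 2*n_A*n_B/(n_A+n_B) + 1 = 2*7*7/14 + 1 = 8.0000.
        Var[R] = 2*n_A*n_B*(2*n_A*n_B - n_A - n_B) / ((n_A+n_B)^2 * (n_A+n_B-1)) = 8232/2548 = 3.2308.
        SD[R] = 1.7974.
Step 4: Continuity-corrected z = (R + 0.5 - E[R]) / SD[R] = (7 + 0.5 - 8.0000) / 1.7974 = -0.2782.
Step 5: Two-sided p-value via normal approximation = 2*(1 - Phi(|z|)) = 0.780879.
Step 6: alpha = 0.05. fail to reject H0.

R = 7, z = -0.2782, p = 0.780879, fail to reject H0.


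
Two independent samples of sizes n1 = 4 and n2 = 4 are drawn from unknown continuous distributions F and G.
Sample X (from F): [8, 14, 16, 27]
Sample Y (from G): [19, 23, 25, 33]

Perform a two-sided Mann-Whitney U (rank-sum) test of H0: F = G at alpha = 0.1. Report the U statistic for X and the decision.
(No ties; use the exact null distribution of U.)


Step 1: Combine and sort all 8 observations; assign midranks.
sorted (value, group): (8,X), (14,X), (16,X), (19,Y), (23,Y), (25,Y), (27,X), (33,Y)
ranks: 8->1, 14->2, 16->3, 19->4, 23->5, 25->6, 27->7, 33->8
Step 2: Rank sum for X: R1 = 1 + 2 + 3 + 7 = 13.
Step 3: U_X = R1 - n1(n1+1)/2 = 13 - 4*5/2 = 13 - 10 = 3.
       U_Y = n1*n2 - U_X = 16 - 3 = 13.
Step 4: No ties, so the exact null distribution of U (based on enumerating the C(8,4) = 70 equally likely rank assignments) gives the two-sided p-value.
Step 5: p-value = 0.200000; compare to alpha = 0.1. fail to reject H0.

U_X = 3, p = 0.200000, fail to reject H0 at alpha = 0.1.


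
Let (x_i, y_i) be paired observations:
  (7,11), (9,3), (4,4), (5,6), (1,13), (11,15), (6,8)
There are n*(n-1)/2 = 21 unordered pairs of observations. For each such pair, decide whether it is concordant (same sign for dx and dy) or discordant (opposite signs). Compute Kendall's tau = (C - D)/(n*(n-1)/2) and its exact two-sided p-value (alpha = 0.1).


Step 1: Enumerate the 21 unordered pairs (i,j) with i<j and classify each by sign(x_j-x_i) * sign(y_j-y_i).
  (1,2):dx=+2,dy=-8->D; (1,3):dx=-3,dy=-7->C; (1,4):dx=-2,dy=-5->C; (1,5):dx=-6,dy=+2->D
  (1,6):dx=+4,dy=+4->C; (1,7):dx=-1,dy=-3->C; (2,3):dx=-5,dy=+1->D; (2,4):dx=-4,dy=+3->D
  (2,5):dx=-8,dy=+10->D; (2,6):dx=+2,dy=+12->C; (2,7):dx=-3,dy=+5->D; (3,4):dx=+1,dy=+2->C
  (3,5):dx=-3,dy=+9->D; (3,6):dx=+7,dy=+11->C; (3,7):dx=+2,dy=+4->C; (4,5):dx=-4,dy=+7->D
  (4,6):dx=+6,dy=+9->C; (4,7):dx=+1,dy=+2->C; (5,6):dx=+10,dy=+2->C; (5,7):dx=+5,dy=-5->D
  (6,7):dx=-5,dy=-7->C
Step 2: C = 12, D = 9, total pairs = 21.
Step 3: tau = (C - D)/(n(n-1)/2) = (12 - 9)/21 = 0.142857.
Step 4: Exact two-sided p-value (enumerate n! = 5040 permutations of y under H0): p = 0.772619.
Step 5: alpha = 0.1. fail to reject H0.

tau_b = 0.1429 (C=12, D=9), p = 0.772619, fail to reject H0.


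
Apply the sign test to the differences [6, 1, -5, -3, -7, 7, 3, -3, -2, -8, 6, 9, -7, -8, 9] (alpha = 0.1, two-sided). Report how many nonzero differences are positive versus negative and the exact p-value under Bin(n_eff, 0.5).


Step 1: Discard zero differences. Original n = 15; n_eff = number of nonzero differences = 15.
Nonzero differences (with sign): +6, +1, -5, -3, -7, +7, +3, -3, -2, -8, +6, +9, -7, -8, +9
Step 2: Count signs: positive = 7, negative = 8.
Step 3: Under H0: P(positive) = 0.5, so the number of positives S ~ Bin(15, 0.5).
Step 4: Two-sided exact p-value = sum of Bin(15,0.5) probabilities at or below the observed probability = 1.000000.
Step 5: alpha = 0.1. fail to reject H0.

n_eff = 15, pos = 7, neg = 8, p = 1.000000, fail to reject H0.


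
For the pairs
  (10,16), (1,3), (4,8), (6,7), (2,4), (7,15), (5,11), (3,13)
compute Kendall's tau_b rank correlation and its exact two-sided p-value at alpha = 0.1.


Step 1: Enumerate the 28 unordered pairs (i,j) with i<j and classify each by sign(x_j-x_i) * sign(y_j-y_i).
  (1,2):dx=-9,dy=-13->C; (1,3):dx=-6,dy=-8->C; (1,4):dx=-4,dy=-9->C; (1,5):dx=-8,dy=-12->C
  (1,6):dx=-3,dy=-1->C; (1,7):dx=-5,dy=-5->C; (1,8):dx=-7,dy=-3->C; (2,3):dx=+3,dy=+5->C
  (2,4):dx=+5,dy=+4->C; (2,5):dx=+1,dy=+1->C; (2,6):dx=+6,dy=+12->C; (2,7):dx=+4,dy=+8->C
  (2,8):dx=+2,dy=+10->C; (3,4):dx=+2,dy=-1->D; (3,5):dx=-2,dy=-4->C; (3,6):dx=+3,dy=+7->C
  (3,7):dx=+1,dy=+3->C; (3,8):dx=-1,dy=+5->D; (4,5):dx=-4,dy=-3->C; (4,6):dx=+1,dy=+8->C
  (4,7):dx=-1,dy=+4->D; (4,8):dx=-3,dy=+6->D; (5,6):dx=+5,dy=+11->C; (5,7):dx=+3,dy=+7->C
  (5,8):dx=+1,dy=+9->C; (6,7):dx=-2,dy=-4->C; (6,8):dx=-4,dy=-2->C; (7,8):dx=-2,dy=+2->D
Step 2: C = 23, D = 5, total pairs = 28.
Step 3: tau = (C - D)/(n(n-1)/2) = (23 - 5)/28 = 0.642857.
Step 4: Exact two-sided p-value (enumerate n! = 40320 permutations of y under H0): p = 0.031151.
Step 5: alpha = 0.1. reject H0.

tau_b = 0.6429 (C=23, D=5), p = 0.031151, reject H0.


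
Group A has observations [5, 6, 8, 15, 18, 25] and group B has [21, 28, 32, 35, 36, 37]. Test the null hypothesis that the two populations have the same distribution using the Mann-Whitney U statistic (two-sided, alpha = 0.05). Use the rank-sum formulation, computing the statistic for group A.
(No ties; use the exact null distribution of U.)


Step 1: Combine and sort all 12 observations; assign midranks.
sorted (value, group): (5,X), (6,X), (8,X), (15,X), (18,X), (21,Y), (25,X), (28,Y), (32,Y), (35,Y), (36,Y), (37,Y)
ranks: 5->1, 6->2, 8->3, 15->4, 18->5, 21->6, 25->7, 28->8, 32->9, 35->10, 36->11, 37->12
Step 2: Rank sum for X: R1 = 1 + 2 + 3 + 4 + 5 + 7 = 22.
Step 3: U_X = R1 - n1(n1+1)/2 = 22 - 6*7/2 = 22 - 21 = 1.
       U_Y = n1*n2 - U_X = 36 - 1 = 35.
Step 4: No ties, so the exact null distribution of U (based on enumerating the C(12,6) = 924 equally likely rank assignments) gives the two-sided p-value.
Step 5: p-value = 0.004329; compare to alpha = 0.05. reject H0.

U_X = 1, p = 0.004329, reject H0 at alpha = 0.05.


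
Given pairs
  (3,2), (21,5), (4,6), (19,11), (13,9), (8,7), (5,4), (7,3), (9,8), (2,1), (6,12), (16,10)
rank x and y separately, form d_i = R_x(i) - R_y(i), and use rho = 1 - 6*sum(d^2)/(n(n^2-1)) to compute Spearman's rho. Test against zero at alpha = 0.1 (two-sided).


Step 1: Rank x and y separately (midranks; no ties here).
rank(x): 3->2, 21->12, 4->3, 19->11, 13->9, 8->7, 5->4, 7->6, 9->8, 2->1, 6->5, 16->10
rank(y): 2->2, 5->5, 6->6, 11->11, 9->9, 7->7, 4->4, 3->3, 8->8, 1->1, 12->12, 10->10
Step 2: d_i = R_x(i) - R_y(i); compute d_i^2.
  (2-2)^2=0, (12-5)^2=49, (3-6)^2=9, (11-11)^2=0, (9-9)^2=0, (7-7)^2=0, (4-4)^2=0, (6-3)^2=9, (8-8)^2=0, (1-1)^2=0, (5-12)^2=49, (10-10)^2=0
sum(d^2) = 116.
Step 3: rho = 1 - 6*116 / (12*(12^2 - 1)) = 1 - 696/1716 = 0.594406.
Step 4: Under H0, t = rho * sqrt((n-2)/(1-rho^2)) = 2.3374 ~ t(10).
Step 5: Two-sided p-value from the t-distribution with 10 df = 0.041521.
Step 6: alpha = 0.1. reject H0.

rho = 0.5944, p = 0.041521, reject H0 at alpha = 0.1.


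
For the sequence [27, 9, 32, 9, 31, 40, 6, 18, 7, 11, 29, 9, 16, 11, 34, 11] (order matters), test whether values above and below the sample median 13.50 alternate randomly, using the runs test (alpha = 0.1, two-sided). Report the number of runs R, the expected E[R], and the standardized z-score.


Step 1: Compute median = 13.50; label A = above, B = below.
Labels in order: ABABAABABBABABAB  (n_A = 8, n_B = 8)
Step 2: Count runs R = 14.
Step 3: Under H0 (random ordering), E[R] = 2*n_A*n_B/(n_A+n_B) + 1 = 2*8*8/16 + 1 = 9.0000.
        Var[R] = 2*n_A*n_B*(2*n_A*n_B - n_A - n_B) / ((n_A+n_B)^2 * (n_A+n_B-1)) = 14336/3840 = 3.7333.
        SD[R] = 1.9322.
Step 4: Continuity-corrected z = (R - 0.5 - E[R]) / SD[R] = (14 - 0.5 - 9.0000) / 1.9322 = 2.3290.
Step 5: Two-sided p-value via normal approximation = 2*(1 - Phi(|z|)) = 0.019861.
Step 6: alpha = 0.1. reject H0.

R = 14, z = 2.3290, p = 0.019861, reject H0.


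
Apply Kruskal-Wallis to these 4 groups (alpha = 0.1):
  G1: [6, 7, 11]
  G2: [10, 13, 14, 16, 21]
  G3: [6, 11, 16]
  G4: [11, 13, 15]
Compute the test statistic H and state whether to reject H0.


Step 1: Combine all N = 14 observations and assign midranks.
sorted (value, group, rank): (6,G1,1.5), (6,G3,1.5), (7,G1,3), (10,G2,4), (11,G1,6), (11,G3,6), (11,G4,6), (13,G2,8.5), (13,G4,8.5), (14,G2,10), (15,G4,11), (16,G2,12.5), (16,G3,12.5), (21,G2,14)
Step 2: Sum ranks within each group.
R_1 = 10.5 (n_1 = 3)
R_2 = 49 (n_2 = 5)
R_3 = 20 (n_3 = 3)
R_4 = 25.5 (n_4 = 3)
Step 3: H = 12/(N(N+1)) * sum(R_i^2/n_i) - 3(N+1)
     = 12/(14*15) * (10.5^2/3 + 49^2/5 + 20^2/3 + 25.5^2/3) - 3*15
     = 0.057143 * 867.033 - 45
     = 4.544762.
Step 4: Ties present; correction factor C = 1 - 42/(14^3 - 14) = 0.984615. Corrected H = 4.544762 / 0.984615 = 4.615774.
Step 5: Under H0, H ~ chi^2(3); p-value = 0.202193.
Step 6: alpha = 0.1. fail to reject H0.

H = 4.6158, df = 3, p = 0.202193, fail to reject H0.


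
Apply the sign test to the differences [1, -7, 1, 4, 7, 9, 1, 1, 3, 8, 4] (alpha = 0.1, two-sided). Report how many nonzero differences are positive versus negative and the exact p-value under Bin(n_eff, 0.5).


Step 1: Discard zero differences. Original n = 11; n_eff = number of nonzero differences = 11.
Nonzero differences (with sign): +1, -7, +1, +4, +7, +9, +1, +1, +3, +8, +4
Step 2: Count signs: positive = 10, negative = 1.
Step 3: Under H0: P(positive) = 0.5, so the number of positives S ~ Bin(11, 0.5).
Step 4: Two-sided exact p-value = sum of Bin(11,0.5) probabilities at or below the observed probability = 0.011719.
Step 5: alpha = 0.1. reject H0.

n_eff = 11, pos = 10, neg = 1, p = 0.011719, reject H0.


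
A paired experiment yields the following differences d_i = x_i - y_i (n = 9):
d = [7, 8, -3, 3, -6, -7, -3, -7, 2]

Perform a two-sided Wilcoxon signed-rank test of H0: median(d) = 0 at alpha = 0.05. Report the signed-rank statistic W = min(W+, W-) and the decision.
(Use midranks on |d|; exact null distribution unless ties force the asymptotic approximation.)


Step 1: Drop any zero differences (none here) and take |d_i|.
|d| = [7, 8, 3, 3, 6, 7, 3, 7, 2]
Step 2: Midrank |d_i| (ties get averaged ranks).
ranks: |7|->7, |8|->9, |3|->3, |3|->3, |6|->5, |7|->7, |3|->3, |7|->7, |2|->1
Step 3: Attach original signs; sum ranks with positive sign and with negative sign.
W+ = 7 + 9 + 3 + 1 = 20
W- = 3 + 5 + 7 + 3 + 7 = 25
(Check: W+ + W- = 45 should equal n(n+1)/2 = 45.)
Step 4: Test statistic W = min(W+, W-) = 20.
Step 5: Ties in |d|, so use the tie-corrected normal approximation.
        E[W] = n(n+1)/4 = 9*10/4 = 22.5.
        Tie groups: |d|=3 (t=3), |d|=7 (t=3); sum(t^3 - t) = 48.
        Var[W] = n(n+1)(2n+1)/24 - sum(t^3-t)/48 = 1710/24 - 48/48 = 70.25.
        z = (W - E[W]) / sqrt(Var[W]) = (20 - 22.5) / 8.3815 = -0.2983.
        Two-sided p = 2*Phi(z) = 0.765493.
Step 6: alpha = 0.05. fail to reject H0.

W+ = 20, W- = 25, W = min = 20, p = 0.765493, fail to reject H0.


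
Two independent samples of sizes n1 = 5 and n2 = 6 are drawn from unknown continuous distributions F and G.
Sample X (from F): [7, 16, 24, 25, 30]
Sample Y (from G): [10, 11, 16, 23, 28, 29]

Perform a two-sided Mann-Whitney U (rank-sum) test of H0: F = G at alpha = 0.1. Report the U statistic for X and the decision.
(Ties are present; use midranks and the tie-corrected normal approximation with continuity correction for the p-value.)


Step 1: Combine and sort all 11 observations; assign midranks.
sorted (value, group): (7,X), (10,Y), (11,Y), (16,X), (16,Y), (23,Y), (24,X), (25,X), (28,Y), (29,Y), (30,X)
ranks: 7->1, 10->2, 11->3, 16->4.5, 16->4.5, 23->6, 24->7, 25->8, 28->9, 29->10, 30->11
Step 2: Rank sum for X: R1 = 1 + 4.5 + 7 + 8 + 11 = 31.5.
Step 3: U_X = R1 - n1(n1+1)/2 = 31.5 - 5*6/2 = 31.5 - 15 = 16.5.
       U_Y = n1*n2 - U_X = 30 - 16.5 = 13.5.
Step 4: Ties are present, so use the tie-corrected normal approximation (with continuity correction) for the p-value.
Step 5: p-value = 0.854805; compare to alpha = 0.1. fail to reject H0.

U_X = 16.5, p = 0.854805, fail to reject H0 at alpha = 0.1.


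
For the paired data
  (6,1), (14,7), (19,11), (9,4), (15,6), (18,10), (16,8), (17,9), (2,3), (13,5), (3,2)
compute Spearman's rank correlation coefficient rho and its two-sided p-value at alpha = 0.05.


Step 1: Rank x and y separately (midranks; no ties here).
rank(x): 6->3, 14->6, 19->11, 9->4, 15->7, 18->10, 16->8, 17->9, 2->1, 13->5, 3->2
rank(y): 1->1, 7->7, 11->11, 4->4, 6->6, 10->10, 8->8, 9->9, 3->3, 5->5, 2->2
Step 2: d_i = R_x(i) - R_y(i); compute d_i^2.
  (3-1)^2=4, (6-7)^2=1, (11-11)^2=0, (4-4)^2=0, (7-6)^2=1, (10-10)^2=0, (8-8)^2=0, (9-9)^2=0, (1-3)^2=4, (5-5)^2=0, (2-2)^2=0
sum(d^2) = 10.
Step 3: rho = 1 - 6*10 / (11*(11^2 - 1)) = 1 - 60/1320 = 0.954545.
Step 4: Under H0, t = rho * sqrt((n-2)/(1-rho^2)) = 9.6074 ~ t(9).
Step 5: Two-sided p-value from the t-distribution with 9 df = 0.000005.
Step 6: alpha = 0.05. reject H0.

rho = 0.9545, p = 0.000005, reject H0 at alpha = 0.05.


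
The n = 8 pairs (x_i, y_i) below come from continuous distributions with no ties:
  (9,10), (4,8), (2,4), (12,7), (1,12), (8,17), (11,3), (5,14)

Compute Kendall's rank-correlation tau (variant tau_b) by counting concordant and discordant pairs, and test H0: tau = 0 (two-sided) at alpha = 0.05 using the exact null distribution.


Step 1: Enumerate the 28 unordered pairs (i,j) with i<j and classify each by sign(x_j-x_i) * sign(y_j-y_i).
  (1,2):dx=-5,dy=-2->C; (1,3):dx=-7,dy=-6->C; (1,4):dx=+3,dy=-3->D; (1,5):dx=-8,dy=+2->D
  (1,6):dx=-1,dy=+7->D; (1,7):dx=+2,dy=-7->D; (1,8):dx=-4,dy=+4->D; (2,3):dx=-2,dy=-4->C
  (2,4):dx=+8,dy=-1->D; (2,5):dx=-3,dy=+4->D; (2,6):dx=+4,dy=+9->C; (2,7):dx=+7,dy=-5->D
  (2,8):dx=+1,dy=+6->C; (3,4):dx=+10,dy=+3->C; (3,5):dx=-1,dy=+8->D; (3,6):dx=+6,dy=+13->C
  (3,7):dx=+9,dy=-1->D; (3,8):dx=+3,dy=+10->C; (4,5):dx=-11,dy=+5->D; (4,6):dx=-4,dy=+10->D
  (4,7):dx=-1,dy=-4->C; (4,8):dx=-7,dy=+7->D; (5,6):dx=+7,dy=+5->C; (5,7):dx=+10,dy=-9->D
  (5,8):dx=+4,dy=+2->C; (6,7):dx=+3,dy=-14->D; (6,8):dx=-3,dy=-3->C; (7,8):dx=-6,dy=+11->D
Step 2: C = 12, D = 16, total pairs = 28.
Step 3: tau = (C - D)/(n(n-1)/2) = (12 - 16)/28 = -0.142857.
Step 4: Exact two-sided p-value (enumerate n! = 40320 permutations of y under H0): p = 0.719544.
Step 5: alpha = 0.05. fail to reject H0.

tau_b = -0.1429 (C=12, D=16), p = 0.719544, fail to reject H0.


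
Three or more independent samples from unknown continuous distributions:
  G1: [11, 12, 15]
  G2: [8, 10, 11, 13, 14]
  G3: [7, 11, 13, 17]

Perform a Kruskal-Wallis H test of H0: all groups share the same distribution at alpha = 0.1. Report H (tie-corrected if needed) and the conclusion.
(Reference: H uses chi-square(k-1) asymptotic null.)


Step 1: Combine all N = 12 observations and assign midranks.
sorted (value, group, rank): (7,G3,1), (8,G2,2), (10,G2,3), (11,G1,5), (11,G2,5), (11,G3,5), (12,G1,7), (13,G2,8.5), (13,G3,8.5), (14,G2,10), (15,G1,11), (17,G3,12)
Step 2: Sum ranks within each group.
R_1 = 23 (n_1 = 3)
R_2 = 28.5 (n_2 = 5)
R_3 = 26.5 (n_3 = 4)
Step 3: H = 12/(N(N+1)) * sum(R_i^2/n_i) - 3(N+1)
     = 12/(12*13) * (23^2/3 + 28.5^2/5 + 26.5^2/4) - 3*13
     = 0.076923 * 514.346 - 39
     = 0.565064.
Step 4: Ties present; correction factor C = 1 - 30/(12^3 - 12) = 0.982517. Corrected H = 0.565064 / 0.982517 = 0.575119.
Step 5: Under H0, H ~ chi^2(2); p-value = 0.750092.
Step 6: alpha = 0.1. fail to reject H0.

H = 0.5751, df = 2, p = 0.750092, fail to reject H0.


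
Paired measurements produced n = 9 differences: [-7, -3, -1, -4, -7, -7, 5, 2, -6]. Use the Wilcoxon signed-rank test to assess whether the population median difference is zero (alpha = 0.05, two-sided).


Step 1: Drop any zero differences (none here) and take |d_i|.
|d| = [7, 3, 1, 4, 7, 7, 5, 2, 6]
Step 2: Midrank |d_i| (ties get averaged ranks).
ranks: |7|->8, |3|->3, |1|->1, |4|->4, |7|->8, |7|->8, |5|->5, |2|->2, |6|->6
Step 3: Attach original signs; sum ranks with positive sign and with negative sign.
W+ = 5 + 2 = 7
W- = 8 + 3 + 1 + 4 + 8 + 8 + 6 = 38
(Check: W+ + W- = 45 should equal n(n+1)/2 = 45.)
Step 4: Test statistic W = min(W+, W-) = 7.
Step 5: Ties in |d|, so use the tie-corrected normal approximation.
        E[W] = n(n+1)/4 = 9*10/4 = 22.5.
        Tie groups: |d|=7 (t=3); sum(t^3 - t) = 24.
        Var[W] = n(n+1)(2n+1)/24 - sum(t^3-t)/48 = 1710/24 - 24/48 = 70.75.
        z = (W - E[W]) / sqrt(Var[W]) = (7 - 22.5) / 8.4113 = -1.8428.
        Two-sided p = 2*Phi(z) = 0.065364.
Step 6: alpha = 0.05. fail to reject H0.

W+ = 7, W- = 38, W = min = 7, p = 0.065364, fail to reject H0.
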